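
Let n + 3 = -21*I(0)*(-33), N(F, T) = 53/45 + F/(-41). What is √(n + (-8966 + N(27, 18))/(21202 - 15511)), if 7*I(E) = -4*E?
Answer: I*√56047269355035/3499965 ≈ 2.139*I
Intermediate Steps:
N(F, T) = 53/45 - F/41 (N(F, T) = 53*(1/45) + F*(-1/41) = 53/45 - F/41)
I(E) = -4*E/7 (I(E) = (-4*E)/7 = -4*E/7)
n = -3 (n = -3 - (-12)*0*(-33) = -3 - 21*0*(-33) = -3 + 0*(-33) = -3 + 0 = -3)
√(n + (-8966 + N(27, 18))/(21202 - 15511)) = √(-3 + (-8966 + (53/45 - 1/41*27))/(21202 - 15511)) = √(-3 + (-8966 + (53/45 - 27/41))/5691) = √(-3 + (-8966 + 958/1845)*(1/5691)) = √(-3 - 16541312/1845*1/5691) = √(-3 - 16541312/10499895) = √(-48040997/10499895) = I*√56047269355035/3499965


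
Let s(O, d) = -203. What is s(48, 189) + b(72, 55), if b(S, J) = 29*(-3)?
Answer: -290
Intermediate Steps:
b(S, J) = -87
s(48, 189) + b(72, 55) = -203 - 87 = -290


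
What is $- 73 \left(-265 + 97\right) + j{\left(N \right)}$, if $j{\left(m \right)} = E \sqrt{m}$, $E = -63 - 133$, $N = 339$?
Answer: $12264 - 196 \sqrt{339} \approx 8655.3$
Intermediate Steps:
$E = -196$
$j{\left(m \right)} = - 196 \sqrt{m}$
$- 73 \left(-265 + 97\right) + j{\left(N \right)} = - 73 \left(-265 + 97\right) - 196 \sqrt{339} = \left(-73\right) \left(-168\right) - 196 \sqrt{339} = 12264 - 196 \sqrt{339}$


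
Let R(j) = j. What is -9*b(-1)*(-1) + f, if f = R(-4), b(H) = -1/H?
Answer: 5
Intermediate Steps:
f = -4
-9*b(-1)*(-1) + f = -9*(-1/(-1))*(-1) - 4 = -9*(-1*(-1))*(-1) - 4 = -9*(-1) - 4 = 9 - 4 = 5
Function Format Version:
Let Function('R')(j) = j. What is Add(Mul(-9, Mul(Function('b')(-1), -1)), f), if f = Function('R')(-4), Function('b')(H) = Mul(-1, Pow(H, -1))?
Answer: 5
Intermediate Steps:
f = -4
Add(Mul(-9, Mul(Function('b')(-1), -1)), f) = Add(Mul(-9, Mul(Mul(-1, Pow(-1, -1)), -1)), -4) = Add(Mul(-9, Mul(Mul(-1, -1), -1)), -4) = Add(Mul(-9, Mul(1, -1)), -4) = Add(Mul(-9, -1), -4) = Add(9, -4) = 5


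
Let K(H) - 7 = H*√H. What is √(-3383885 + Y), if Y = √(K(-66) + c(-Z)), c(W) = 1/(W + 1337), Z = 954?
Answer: √(-496378706765 + 383*√2298*√(447 - 4213*I*√66))/383 ≈ 0.0044215 - 1839.5*I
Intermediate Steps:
c(W) = 1/(1337 + W)
K(H) = 7 + H^(3/2) (K(H) = 7 + H*√H = 7 + H^(3/2))
Y = √(2682/383 - 66*I*√66) (Y = √((7 + (-66)^(3/2)) + 1/(1337 - 1*954)) = √((7 - 66*I*√66) + 1/(1337 - 954)) = √((7 - 66*I*√66) + 1/383) = √(2682/383 - 66*I*√66) ≈ 16.481 - 16.267*I)
√(-3383885 + Y) = √(-3383885 + √(1027206 - 9681474*I*√66)/383)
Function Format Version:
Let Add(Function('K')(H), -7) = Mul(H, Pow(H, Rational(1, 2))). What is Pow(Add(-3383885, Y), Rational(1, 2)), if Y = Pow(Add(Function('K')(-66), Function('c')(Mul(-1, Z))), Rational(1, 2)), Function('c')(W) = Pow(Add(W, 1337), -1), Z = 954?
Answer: Mul(Rational(1, 383), Pow(Add(-496378706765, Mul(383, Pow(2298, Rational(1, 2)), Pow(Add(447, Mul(-4213, I, Pow(66, Rational(1, 2)))), Rational(1, 2)))), Rational(1, 2))) ≈ Add(0.0044215, Mul(-1839.5, I))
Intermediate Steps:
Function('c')(W) = Pow(Add(1337, W), -1)
Function('K')(H) = Add(7, Pow(H, Rational(3, 2))) (Function('K')(H) = Add(7, Mul(H, Pow(H, Rational(1, 2)))) = Add(7, Pow(H, Rational(3, 2))))
Y = Pow(Add(Rational(2682, 383), Mul(-66, I, Pow(66, Rational(1, 2)))), Rational(1, 2)) (Y = Pow(Add(Add(7, Pow(-66, Rational(3, 2))), Pow(Add(1337, Mul(-1, 954)), -1)), Rational(1, 2)) = Pow(Add(Add(7, Mul(-66, I, Pow(66, Rational(1, 2)))), Pow(Add(1337, -954), -1)), Rational(1, 2)) = Pow(Add(Add(7, Mul(-66, I, Pow(66, Rational(1, 2)))), Pow(383, -1)), Rational(1, 2)) = Pow(Add(Add(7, Mul(-66, I, Pow(66, Rational(1, 2)))), Rational(1, 383)), Rational(1, 2)) = Pow(Add(Rational(2682, 383), Mul(-66, I, Pow(66, Rational(1, 2)))), Rational(1, 2)) ≈ Add(16.481, Mul(-16.267, I)))
Pow(Add(-3383885, Y), Rational(1, 2)) = Pow(Add(-3383885, Mul(Rational(1, 383), Pow(Add(1027206, Mul(-9681474, I, Pow(66, Rational(1, 2)))), Rational(1, 2)))), Rational(1, 2))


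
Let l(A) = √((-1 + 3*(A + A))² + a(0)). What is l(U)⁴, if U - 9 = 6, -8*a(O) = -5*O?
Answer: 62742241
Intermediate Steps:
a(O) = 5*O/8 (a(O) = -(-5)*O/8 = 5*O/8)
U = 15 (U = 9 + 6 = 15)
l(A) = √((-1 + 6*A)²) (l(A) = √((-1 + 3*(A + A))² + (5/8)*0) = √((-1 + 3*(2*A))² + 0) = √((-1 + 6*A)² + 0) = √((-1 + 6*A)²))
l(U)⁴ = (√((-1 + 6*15)²))⁴ = (√((-1 + 90)²))⁴ = (√(89²))⁴ = (√7921)⁴ = 89⁴ = 62742241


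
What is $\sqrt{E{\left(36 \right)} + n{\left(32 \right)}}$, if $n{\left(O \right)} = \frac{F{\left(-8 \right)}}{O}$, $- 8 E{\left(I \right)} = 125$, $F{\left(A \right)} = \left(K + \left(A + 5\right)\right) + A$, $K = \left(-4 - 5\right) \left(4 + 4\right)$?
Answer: $\frac{i \sqrt{1166}}{8} \approx 4.2683 i$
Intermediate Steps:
$K = -72$ ($K = \left(-9\right) 8 = -72$)
$F{\left(A \right)} = -67 + 2 A$ ($F{\left(A \right)} = \left(-72 + \left(A + 5\right)\right) + A = \left(-72 + \left(5 + A\right)\right) + A = \left(-67 + A\right) + A = -67 + 2 A$)
$E{\left(I \right)} = - \frac{125}{8}$ ($E{\left(I \right)} = \left(- \frac{1}{8}\right) 125 = - \frac{125}{8}$)
$n{\left(O \right)} = - \frac{83}{O}$ ($n{\left(O \right)} = \frac{-67 + 2 \left(-8\right)}{O} = \frac{-67 - 16}{O} = - \frac{83}{O}$)
$\sqrt{E{\left(36 \right)} + n{\left(32 \right)}} = \sqrt{- \frac{125}{8} - \frac{83}{32}} = \sqrt{- \frac{583}{32}} = \frac{i \sqrt{1166}}{8}$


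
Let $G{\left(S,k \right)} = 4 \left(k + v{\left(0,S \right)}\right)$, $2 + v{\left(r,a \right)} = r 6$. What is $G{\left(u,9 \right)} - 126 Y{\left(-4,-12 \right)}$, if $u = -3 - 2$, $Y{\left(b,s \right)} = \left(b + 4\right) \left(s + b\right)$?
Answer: $28$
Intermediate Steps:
$v{\left(r,a \right)} = -2 + 6 r$ ($v{\left(r,a \right)} = -2 + r 6 = -2 + 6 r$)
$Y{\left(b,s \right)} = \left(4 + b\right) \left(b + s\right)$
$u = -5$
$G{\left(S,k \right)} = -8 + 4 k$ ($G{\left(S,k \right)} = 4 \left(k + \left(-2 + 6 \cdot 0\right)\right) = 4 \left(k + \left(-2 + 0\right)\right) = 4 \left(k - 2\right) = 4 \left(-2 + k\right) = -8 + 4 k$)
$G{\left(u,9 \right)} - 126 Y{\left(-4,-12 \right)} = \left(-8 + 4 \cdot 9\right) - 126 \left(\left(-4\right)^{2} + 4 \left(-4\right) + 4 \left(-12\right) - -48\right) = \left(-8 + 36\right) - 126 \left(16 - 16 - 48 + 48\right) = 28 - 0 = 28 + 0 = 28$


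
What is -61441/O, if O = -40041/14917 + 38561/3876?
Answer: -3552413678772/420015521 ≈ -8457.8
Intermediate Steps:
O = 420015521/57818292 (O = -40041*1/14917 + 38561*(1/3876) = -40041/14917 + 38561/3876 = 420015521/57818292 ≈ 7.2644)
-61441/O = -61441/420015521/57818292 = -61441*57818292/420015521 = -3552413678772/420015521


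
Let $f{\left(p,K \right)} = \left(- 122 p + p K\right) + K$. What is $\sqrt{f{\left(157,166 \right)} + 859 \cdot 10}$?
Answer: $4 \sqrt{979} \approx 125.16$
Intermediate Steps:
$f{\left(p,K \right)} = K - 122 p + K p$ ($f{\left(p,K \right)} = \left(- 122 p + K p\right) + K = K - 122 p + K p$)
$\sqrt{f{\left(157,166 \right)} + 859 \cdot 10} = \sqrt{\left(166 - 19154 + 166 \cdot 157\right) + 859 \cdot 10} = \sqrt{\left(166 - 19154 + 26062\right) + 8590} = \sqrt{7074 + 8590} = \sqrt{15664} = 4 \sqrt{979}$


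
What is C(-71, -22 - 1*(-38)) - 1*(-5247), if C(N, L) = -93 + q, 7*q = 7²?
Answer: 5161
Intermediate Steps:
q = 7 (q = (⅐)*7² = (⅐)*49 = 7)
C(N, L) = -86 (C(N, L) = -93 + 7 = -86)
C(-71, -22 - 1*(-38)) - 1*(-5247) = -86 - 1*(-5247) = -86 + 5247 = 5161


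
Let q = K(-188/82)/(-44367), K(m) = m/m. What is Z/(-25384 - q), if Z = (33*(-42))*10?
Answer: 614926620/1126211927 ≈ 0.54601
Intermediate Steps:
K(m) = 1
Z = -13860 (Z = -1386*10 = -13860)
q = -1/44367 (q = 1/(-44367) = 1*(-1/44367) = -1/44367 ≈ -2.2539e-5)
Z/(-25384 - q) = -13860/(-25384 - 1*(-1/44367)) = -13860/(-25384 + 1/44367) = -13860/(-1126211927/44367) = -13860*(-44367/1126211927) = 614926620/1126211927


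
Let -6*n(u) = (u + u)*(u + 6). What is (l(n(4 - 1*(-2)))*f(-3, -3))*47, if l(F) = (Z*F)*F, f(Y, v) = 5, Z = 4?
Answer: 541440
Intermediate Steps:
n(u) = -u*(6 + u)/3 (n(u) = -(u + u)*(u + 6)/6 = -2*u*(6 + u)/6 = -u*(6 + u)/3)
l(F) = 4*F**2 (l(F) = (4*F)*F = 4*F**2)
(l(n(4 - 1*(-2)))*f(-3, -3))*47 = ((4*(-(4 - 1*(-2))*(6 + (4 - 1*(-2)))/3)**2)*5)*47 = ((4*(-(4 + 2)*(6 + (4 + 2))/3)**2)*5)*47 = ((4*(-1/3*6*(6 + 6))**2)*5)*47 = ((4*(-1/3*6*12)**2)*5)*47 = ((4*(-24)**2)*5)*47 = ((4*576)*5)*47 = (2304*5)*47 = 11520*47 = 541440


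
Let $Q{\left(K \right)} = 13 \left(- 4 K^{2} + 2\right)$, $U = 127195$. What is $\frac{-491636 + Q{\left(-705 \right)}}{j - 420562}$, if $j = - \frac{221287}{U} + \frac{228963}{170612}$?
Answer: $\frac{571537108506179400}{9126621792325939} \approx 62.623$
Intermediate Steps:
$j = - \frac{8631268859}{21700993340}$ ($j = - \frac{221287}{127195} + \frac{228963}{170612} = - \frac{8631268859}{21700993340} \approx -0.39774$)
$Q{\left(K \right)} = 26 - 52 K^{2}$ ($Q{\left(K \right)} = 13 \left(2 - 4 K^{2}\right) = 26 - 52 K^{2}$)
$\frac{-491636 + Q{\left(-705 \right)}}{j - 420562} = \frac{-491636 + \left(26 - 52 \left(-705\right)^{2}\right)}{- \frac{8631268859}{21700993340} - 420562} = \frac{-491636 + \left(26 - 25845300\right)}{- \frac{9126621792325939}{21700993340}} = \left(-491636 + \left(26 - 25845300\right)\right) \left(- \frac{21700993340}{9126621792325939}\right) = \left(-491636 - 25845274\right) \left(- \frac{21700993340}{9126621792325939}\right) = \left(-26336910\right) \left(- \frac{21700993340}{9126621792325939}\right) = \frac{571537108506179400}{9126621792325939}$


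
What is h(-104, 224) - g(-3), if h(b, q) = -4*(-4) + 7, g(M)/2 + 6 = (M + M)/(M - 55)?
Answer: 1009/29 ≈ 34.793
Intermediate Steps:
g(M) = -12 + 4*M/(-55 + M) (g(M) = -12 + 2*((M + M)/(M - 55)) = -12 + 2*((2*M)/(-55 + M)) = -12 + 2*(2*M/(-55 + M)) = -12 + 4*M/(-55 + M))
h(b, q) = 23 (h(b, q) = 16 + 7 = 23)
h(-104, 224) - g(-3) = 23 - 4*(165 - 2*(-3))/(-55 - 3) = 23 - 4*(165 + 6)/(-58) = 23 - 4*(-1)*171/58 = 23 - 1*(-342/29) = 23 + 342/29 = 1009/29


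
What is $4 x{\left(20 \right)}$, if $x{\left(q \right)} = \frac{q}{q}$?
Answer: $4$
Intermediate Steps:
$x{\left(q \right)} = 1$
$4 x{\left(20 \right)} = 4 \cdot 1 = 4$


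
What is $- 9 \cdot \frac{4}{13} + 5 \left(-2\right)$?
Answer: $- \frac{166}{13} \approx -12.769$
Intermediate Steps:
$- 9 \cdot \frac{4}{13} + 5 \left(-2\right) = - 9 \cdot 4 \cdot \frac{1}{13} - 10 = \left(-9\right) \frac{4}{13} - 10 = - \frac{36}{13} - 10 = - \frac{166}{13}$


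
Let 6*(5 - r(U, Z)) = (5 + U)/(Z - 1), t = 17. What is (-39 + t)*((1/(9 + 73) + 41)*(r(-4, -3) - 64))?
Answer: 17448365/328 ≈ 53196.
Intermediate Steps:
r(U, Z) = 5 - (5 + U)/(6*(-1 + Z)) (r(U, Z) = 5 - (5 + U)/(6*(Z - 1)) = 5 - (5 + U)/(6*(-1 + Z)))
(-39 + t)*((1/(9 + 73) + 41)*(r(-4, -3) - 64)) = (-39 + 17)*((1/(9 + 73) + 41)*((-35 - 1*(-4) + 30*(-3))/(6*(-1 - 3)) - 64)) = -22*(1/82 + 41)*((⅙)*(-35 + 4 - 90)/(-4) - 64) = -22*(1/82 + 41)*((⅙)*(-¼)*(-121) - 64) = -36993*(121/24 - 64)/41 = -36993*(-1415)/(41*24) = -22*(-1586215/656) = 17448365/328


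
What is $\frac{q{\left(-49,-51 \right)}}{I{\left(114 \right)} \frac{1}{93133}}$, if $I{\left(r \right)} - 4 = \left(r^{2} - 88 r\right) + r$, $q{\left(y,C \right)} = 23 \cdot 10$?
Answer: $\frac{465665}{67} \approx 6950.2$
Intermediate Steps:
$q{\left(y,C \right)} = 230$
$I{\left(r \right)} = 4 + r^{2} - 87 r$ ($I{\left(r \right)} = 4 + \left(\left(r^{2} - 88 r\right) + r\right) = 4 + \left(r^{2} - 87 r\right) = 4 + r^{2} - 87 r$)
$\frac{q{\left(-49,-51 \right)}}{I{\left(114 \right)} \frac{1}{93133}} = \frac{230}{\left(4 + 114^{2} - 9918\right) \frac{1}{93133}} = \frac{230}{\left(4 + 12996 - 9918\right) \frac{1}{93133}} = \frac{230}{3082 \cdot \frac{1}{93133}} = \frac{230}{\frac{3082}{93133}} = 230 \cdot \frac{93133}{3082} = \frac{465665}{67}$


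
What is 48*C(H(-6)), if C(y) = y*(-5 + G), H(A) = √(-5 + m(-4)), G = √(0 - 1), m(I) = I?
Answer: 144*I*(-5 + I) ≈ -144.0 - 720.0*I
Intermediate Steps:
G = I (G = √(-1) = I ≈ 1.0*I)
H(A) = 3*I (H(A) = √(-5 - 4) = √(-9) = 3*I)
C(y) = y*(-5 + I)
48*C(H(-6)) = 48*((3*I)*(-5 + I)) = 48*(3*I*(-5 + I)) = 144*I*(-5 + I)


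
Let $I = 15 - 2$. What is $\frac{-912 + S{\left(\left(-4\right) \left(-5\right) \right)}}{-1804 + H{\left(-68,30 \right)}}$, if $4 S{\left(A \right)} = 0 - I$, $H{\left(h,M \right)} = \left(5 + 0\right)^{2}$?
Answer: $\frac{3661}{7116} \approx 0.51447$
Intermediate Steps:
$I = 13$
$H{\left(h,M \right)} = 25$ ($H{\left(h,M \right)} = 5^{2} = 25$)
$S{\left(A \right)} = - \frac{13}{4}$ ($S{\left(A \right)} = \frac{0 - 13}{4} = \frac{1}{4} \left(-13\right) = - \frac{13}{4}$)
$\frac{-912 + S{\left(\left(-4\right) \left(-5\right) \right)}}{-1804 + H{\left(-68,30 \right)}} = \frac{-912 - \frac{13}{4}}{-1804 + 25} = - \frac{3661}{4 \left(-1779\right)} = \left(- \frac{3661}{4}\right) \left(- \frac{1}{1779}\right) = \frac{3661}{7116}$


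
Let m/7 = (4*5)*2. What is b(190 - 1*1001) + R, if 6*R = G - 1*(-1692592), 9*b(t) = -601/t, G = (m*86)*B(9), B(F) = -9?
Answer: 1795398889/7299 ≈ 2.4598e+5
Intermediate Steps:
m = 280 (m = 7*((4*5)*2) = 7*(20*2) = 7*40 = 280)
G = -216720 (G = (280*86)*(-9) = 24080*(-9) = -216720)
b(t) = -601/(9*t) (b(t) = (-601/t)/9 = -601/(9*t))
R = 737936/3 (R = (-216720 - 1*(-1692592))/6 = (-216720 + 1692592)/6 = (1/6)*1475872 = 737936/3 ≈ 2.4598e+5)
b(190 - 1*1001) + R = -601/(9*(190 - 1*1001)) + 737936/3 = -601/(9*(190 - 1001)) + 737936/3 = -601/9/(-811) + 737936/3 = -601/9*(-1/811) + 737936/3 = 601/7299 + 737936/3 = 1795398889/7299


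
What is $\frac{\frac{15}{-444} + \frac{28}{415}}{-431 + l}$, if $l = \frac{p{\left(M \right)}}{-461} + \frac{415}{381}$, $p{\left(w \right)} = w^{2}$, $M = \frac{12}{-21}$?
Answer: $- \frac{17806660221}{227253627794800} \approx -7.8356 \cdot 10^{-5}$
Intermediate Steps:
$M = - \frac{4}{7}$ ($M = 12 \left(- \frac{1}{21}\right) = - \frac{4}{7} \approx -0.57143$)
$l = \frac{9368339}{8606409}$ ($l = \frac{\left(- \frac{4}{7}\right)^{2}}{-461} + \frac{415}{381} = \frac{16}{49} \left(- \frac{1}{461}\right) + 415 \cdot \frac{1}{381} = - \frac{16}{22589} + \frac{415}{381} = \frac{9368339}{8606409} \approx 1.0885$)
$\frac{\frac{15}{-444} + \frac{28}{415}}{-431 + l} = \frac{\frac{15}{-444} + \frac{28}{415}}{-431 + \frac{9368339}{8606409}} = \frac{15 \left(- \frac{1}{444}\right) + 28 \cdot \frac{1}{415}}{- \frac{3699993940}{8606409}} = \left(- \frac{5}{148} + \frac{28}{415}\right) \left(- \frac{8606409}{3699993940}\right) = \frac{2069}{61420} \left(- \frac{8606409}{3699993940}\right) = - \frac{17806660221}{227253627794800}$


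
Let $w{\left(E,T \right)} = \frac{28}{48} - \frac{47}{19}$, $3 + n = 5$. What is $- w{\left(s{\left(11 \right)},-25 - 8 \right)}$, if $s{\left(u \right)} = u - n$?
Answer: $\frac{431}{228} \approx 1.8904$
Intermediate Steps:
$n = 2$ ($n = -3 + 5 = 2$)
$s{\left(u \right)} = -2 + u$ ($s{\left(u \right)} = u - 2 = -2 + u$)
$w{\left(E,T \right)} = - \frac{431}{228}$ ($w{\left(E,T \right)} = 28 \cdot \frac{1}{48} - \frac{47}{19} = \frac{7}{12} - \frac{47}{19} = - \frac{431}{228}$)
$- w{\left(s{\left(11 \right)},-25 - 8 \right)} = \left(-1\right) \left(- \frac{431}{228}\right) = \frac{431}{228}$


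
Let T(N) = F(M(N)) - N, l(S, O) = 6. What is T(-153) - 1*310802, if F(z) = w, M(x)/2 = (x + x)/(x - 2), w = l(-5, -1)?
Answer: -310643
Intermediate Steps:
w = 6
M(x) = 4*x/(-2 + x) (M(x) = 2*((x + x)/(x - 2)) = 2*((2*x)/(-2 + x)) = 2*(2*x/(-2 + x)) = 4*x/(-2 + x))
F(z) = 6
T(N) = 6 - N
T(-153) - 1*310802 = (6 - 1*(-153)) - 1*310802 = (6 + 153) - 310802 = 159 - 310802 = -310643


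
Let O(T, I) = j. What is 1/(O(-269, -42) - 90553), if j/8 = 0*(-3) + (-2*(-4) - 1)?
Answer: -1/90497 ≈ -1.1050e-5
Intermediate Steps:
j = 56 (j = 8*(0*(-3) + (-2*(-4) - 1)) = 8*(0 + (8 - 1)) = 8*(0 + 7) = 8*7 = 56)
O(T, I) = 56
1/(O(-269, -42) - 90553) = 1/(56 - 90553) = 1/(-90497) = -1/90497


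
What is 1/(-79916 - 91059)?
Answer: -1/170975 ≈ -5.8488e-6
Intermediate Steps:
1/(-79916 - 91059) = 1/(-170975) = -1/170975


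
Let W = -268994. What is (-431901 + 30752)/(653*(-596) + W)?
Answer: 57307/94026 ≈ 0.60948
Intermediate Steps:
(-431901 + 30752)/(653*(-596) + W) = (-431901 + 30752)/(653*(-596) - 268994) = -401149/(-389188 - 268994) = -401149/(-658182) = -401149*(-1/658182) = 57307/94026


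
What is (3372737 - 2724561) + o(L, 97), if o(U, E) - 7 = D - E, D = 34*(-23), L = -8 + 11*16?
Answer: 647304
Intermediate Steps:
L = 168 (L = -8 + 176 = 168)
D = -782
o(U, E) = -775 - E (o(U, E) = 7 + (-782 - E) = -775 - E)
(3372737 - 2724561) + o(L, 97) = (3372737 - 2724561) + (-775 - 1*97) = 648176 + (-775 - 97) = 648176 - 872 = 647304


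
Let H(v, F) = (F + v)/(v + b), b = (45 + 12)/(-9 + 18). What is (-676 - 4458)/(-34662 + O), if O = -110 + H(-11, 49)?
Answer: 35938/243461 ≈ 0.14761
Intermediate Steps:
b = 19/3 (b = 57/9 = 57*(⅑) = 19/3 ≈ 6.3333)
H(v, F) = (F + v)/(19/3 + v) (H(v, F) = (F + v)/(v + 19/3) = (F + v)/(19/3 + v))
O = -827/7 (O = -110 + 3*(49 - 11)/(19 + 3*(-11)) = -110 + 3*38/(19 - 33) = -110 + 3*38/(-14) = -110 + 3*(-1/14)*38 = -110 - 57/7 = -827/7 ≈ -118.14)
(-676 - 4458)/(-34662 + O) = (-676 - 4458)/(-34662 - 827/7) = -5134/(-243461/7) = -5134*(-7/243461) = 35938/243461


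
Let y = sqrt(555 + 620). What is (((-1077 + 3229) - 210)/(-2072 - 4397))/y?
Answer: -1942*sqrt(47)/1520215 ≈ -0.0087578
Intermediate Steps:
y = 5*sqrt(47) (y = sqrt(1175) = 5*sqrt(47) ≈ 34.278)
(((-1077 + 3229) - 210)/(-2072 - 4397))/y = (((-1077 + 3229) - 210)/(-2072 - 4397))/((5*sqrt(47))) = ((2152 - 210)/(-6469))*(sqrt(47)/235) = (1942*(-1/6469))*(sqrt(47)/235) = -1942*sqrt(47)/1520215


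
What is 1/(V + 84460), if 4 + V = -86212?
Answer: -1/1756 ≈ -0.00056948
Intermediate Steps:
V = -86216 (V = -4 - 86212 = -86216)
1/(V + 84460) = 1/(-86216 + 84460) = 1/(-1756) = -1/1756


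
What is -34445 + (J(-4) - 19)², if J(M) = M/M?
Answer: -34121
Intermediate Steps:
J(M) = 1
-34445 + (J(-4) - 19)² = -34445 + (1 - 19)² = -34445 + (-18)² = -34445 + 324 = -34121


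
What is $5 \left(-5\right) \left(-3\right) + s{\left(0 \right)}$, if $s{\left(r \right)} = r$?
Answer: $75$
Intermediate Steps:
$5 \left(-5\right) \left(-3\right) + s{\left(0 \right)} = 5 \left(-5\right) \left(-3\right) + 0 = \left(-25\right) \left(-3\right) + 0 = 75 + 0 = 75$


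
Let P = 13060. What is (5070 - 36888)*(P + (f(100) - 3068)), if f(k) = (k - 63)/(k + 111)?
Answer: -67083448482/211 ≈ -3.1793e+8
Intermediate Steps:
f(k) = (-63 + k)/(111 + k)
(5070 - 36888)*(P + (f(100) - 3068)) = (5070 - 36888)*(13060 + ((-63 + 100)/(111 + 100) - 3068)) = -31818*(13060 + (37/211 - 3068)) = -31818*(13060 - 647311/211) = -31818*2108349/211 = -67083448482/211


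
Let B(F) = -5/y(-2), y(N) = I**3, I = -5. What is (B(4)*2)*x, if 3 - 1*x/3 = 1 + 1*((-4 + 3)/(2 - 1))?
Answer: 18/25 ≈ 0.72000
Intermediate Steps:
y(N) = -125 (y(N) = (-5)**3 = -125)
B(F) = 1/25 (B(F) = -5/(-125) = -5*(-1/125) = 1/25)
x = 9 (x = 9 - 3*(1 + 1*((-4 + 3)/(2 - 1))) = 9 - 3*(1 + 1*(-1/1)) = 9 - 3*(1 + 1*(-1*1)) = 9 - 3*(1 + 1*(-1)) = 9 - 3*(1 - 1) = 9 - 3*0 = 9 + 0 = 9)
(B(4)*2)*x = ((1/25)*2)*9 = (2/25)*9 = 18/25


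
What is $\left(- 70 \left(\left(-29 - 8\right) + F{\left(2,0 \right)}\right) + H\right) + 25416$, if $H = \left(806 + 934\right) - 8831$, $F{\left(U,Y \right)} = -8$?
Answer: $21475$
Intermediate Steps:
$H = -7091$ ($H = 1740 - 8831 = -7091$)
$\left(- 70 \left(\left(-29 - 8\right) + F{\left(2,0 \right)}\right) + H\right) + 25416 = \left(- 70 \left(\left(-29 - 8\right) - 8\right) - 7091\right) + 25416 = \left(- 70 \left(-37 - 8\right) - 7091\right) + 25416 = \left(\left(-70\right) \left(-45\right) - 7091\right) + 25416 = \left(3150 - 7091\right) + 25416 = -3941 + 25416 = 21475$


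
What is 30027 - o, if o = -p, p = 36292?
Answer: 66319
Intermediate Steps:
o = -36292 (o = -1*36292 = -36292)
30027 - o = 30027 - 1*(-36292) = 30027 + 36292 = 66319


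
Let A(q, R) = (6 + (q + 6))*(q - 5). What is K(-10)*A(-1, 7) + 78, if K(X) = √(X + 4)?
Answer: 78 - 66*I*√6 ≈ 78.0 - 161.67*I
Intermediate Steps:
A(q, R) = (-5 + q)*(12 + q) (A(q, R) = (6 + (6 + q))*(-5 + q) = (12 + q)*(-5 + q) = (-5 + q)*(12 + q))
K(X) = √(4 + X)
K(-10)*A(-1, 7) + 78 = √(4 - 10)*(-60 + (-1)² + 7*(-1)) + 78 = √(-6)*(-60 + 1 - 7) + 78 = (I*√6)*(-66) + 78 = -66*I*√6 + 78 = 78 - 66*I*√6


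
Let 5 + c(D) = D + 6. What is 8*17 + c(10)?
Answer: 147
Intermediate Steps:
c(D) = 1 + D (c(D) = -5 + (D + 6) = -5 + (6 + D) = 1 + D)
8*17 + c(10) = 8*17 + (1 + 10) = 136 + 11 = 147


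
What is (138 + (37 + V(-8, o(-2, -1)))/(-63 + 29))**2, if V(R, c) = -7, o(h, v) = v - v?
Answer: 5433561/289 ≈ 18801.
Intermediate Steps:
o(h, v) = 0
(138 + (37 + V(-8, o(-2, -1)))/(-63 + 29))**2 = (138 + (37 - 7)/(-63 + 29))**2 = (138 + 30/(-34))**2 = (138 + 30*(-1/34))**2 = (138 - 15/17)**2 = (2331/17)**2 = 5433561/289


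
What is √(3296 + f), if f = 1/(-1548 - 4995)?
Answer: √15678283529/2181 ≈ 57.411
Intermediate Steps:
f = -1/6543 (f = 1/(-6543) = -1/6543 ≈ -0.00015284)
√(3296 + f) = √(3296 - 1/6543) = √(21565727/6543) = √15678283529/2181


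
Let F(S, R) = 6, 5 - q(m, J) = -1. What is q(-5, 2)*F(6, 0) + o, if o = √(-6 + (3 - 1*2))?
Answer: 36 + I*√5 ≈ 36.0 + 2.2361*I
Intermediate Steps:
q(m, J) = 6 (q(m, J) = 5 - 1*(-1) = 5 + 1 = 6)
o = I*√5 (o = √(-6 + (3 - 2)) = √(-6 + 1) = √(-5) = I*√5 ≈ 2.2361*I)
q(-5, 2)*F(6, 0) + o = 6*6 + I*√5 = 36 + I*√5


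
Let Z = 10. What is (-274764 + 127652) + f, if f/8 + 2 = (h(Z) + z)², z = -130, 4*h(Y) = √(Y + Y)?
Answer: -11918 - 1040*√5 ≈ -14244.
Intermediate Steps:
h(Y) = √2*√Y/4 (h(Y) = √(Y + Y)/4 = √(2*Y)/4 = (√2*√Y)/4 = √2*√Y/4)
f = -16 + 8*(-130 + √5/2)² (f = -16 + 8*(√2*√10/4 - 130)² = -16 + 8*(√5/2 - 130)² = -16 + 8*(-130 + √5/2)² ≈ 1.3287e+5)
(-274764 + 127652) + f = (-274764 + 127652) + (135194 - 1040*√5) = -147112 + (135194 - 1040*√5) = -11918 - 1040*√5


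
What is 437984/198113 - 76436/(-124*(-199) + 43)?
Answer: -227180988/257745013 ≈ -0.88142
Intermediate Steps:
437984/198113 - 76436/(-124*(-199) + 43) = 437984*(1/198113) - 76436/(24676 + 43) = 437984/198113 - 76436/24719 = -227180988/257745013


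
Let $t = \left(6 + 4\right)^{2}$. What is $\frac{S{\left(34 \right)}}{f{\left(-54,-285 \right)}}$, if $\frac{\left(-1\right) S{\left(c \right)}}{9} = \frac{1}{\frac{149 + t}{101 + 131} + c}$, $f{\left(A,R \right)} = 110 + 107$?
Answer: $- \frac{2088}{1765729} \approx -0.0011825$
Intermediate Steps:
$t = 100$ ($t = 10^{2} = 100$)
$f{\left(A,R \right)} = 217$
$S{\left(c \right)} = - \frac{9}{\frac{249}{232} + c}$ ($S{\left(c \right)} = - \frac{9}{\frac{149 + 100}{101 + 131} + c} = - \frac{9}{\frac{249}{232} + c}$)
$\frac{S{\left(34 \right)}}{f{\left(-54,-285 \right)}} = \frac{\left(-2088\right) \frac{1}{249 + 232 \cdot 34}}{217} = - \frac{2088}{249 + 7888} \cdot \frac{1}{217} = - \frac{2088}{8137} \cdot \frac{1}{217} = \left(-2088\right) \frac{1}{8137} \cdot \frac{1}{217} = \left(- \frac{2088}{8137}\right) \frac{1}{217} = - \frac{2088}{1765729}$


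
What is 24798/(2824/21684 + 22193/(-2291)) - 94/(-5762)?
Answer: -887282017846489/341948214967 ≈ -2594.8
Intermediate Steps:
24798/(2824/21684 + 22193/(-2291)) - 94/(-5762) = 24798/(2824*(1/21684) + 22193*(-1/2291)) - 94*(-1/5762) = 24798/(706/5421 - 22193/2291) + 47/2881 = 24798/(-118690807/12419511) + 47/2881 = 24798*(-12419511/118690807) + 47/2881 = -307979033778/118690807 + 47/2881 = -887282017846489/341948214967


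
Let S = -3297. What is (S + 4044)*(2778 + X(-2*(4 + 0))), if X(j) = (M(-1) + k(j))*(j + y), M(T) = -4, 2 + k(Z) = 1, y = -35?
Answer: 2235771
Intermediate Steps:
k(Z) = -1 (k(Z) = -2 + 1 = -1)
X(j) = 175 - 5*j (X(j) = (-4 - 1)*(j - 35) = -5*(-35 + j) = 175 - 5*j)
(S + 4044)*(2778 + X(-2*(4 + 0))) = (-3297 + 4044)*(2778 + (175 - (-10)*(4 + 0))) = 747*(2778 + (175 - (-10)*4)) = 747*(2778 + (175 - 5*(-8))) = 747*(2778 + (175 + 40)) = 747*(2778 + 215) = 747*2993 = 2235771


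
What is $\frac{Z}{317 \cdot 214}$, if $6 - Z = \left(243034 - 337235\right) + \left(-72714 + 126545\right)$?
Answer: $\frac{20188}{33919} \approx 0.59518$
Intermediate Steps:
$Z = 40376$ ($Z = 6 - \left(\left(243034 - 337235\right) + \left(-72714 + 126545\right)\right) = 6 - \left(-94201 + 53831\right) = 6 - -40370 = 6 + 40370 = 40376$)
$\frac{Z}{317 \cdot 214} = \frac{40376}{317 \cdot 214} = \frac{40376}{67838} = 40376 \cdot \frac{1}{67838} = \frac{20188}{33919}$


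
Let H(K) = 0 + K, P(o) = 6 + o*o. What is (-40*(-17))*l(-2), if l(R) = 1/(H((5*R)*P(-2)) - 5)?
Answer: -136/21 ≈ -6.4762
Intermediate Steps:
P(o) = 6 + o²
H(K) = K
l(R) = 1/(-5 + 50*R) (l(R) = 1/((5*R)*(6 + (-2)²) - 5) = 1/((5*R)*(6 + 4) - 5) = 1/((5*R)*10 - 5) = 1/(50*R - 5) = 1/(-5 + 50*R))
(-40*(-17))*l(-2) = (-40*(-17))*(1/(5*(-1 + 10*(-2)))) = 680*(1/(5*(-1 - 20))) = 680*((⅕)/(-21)) = 680*((⅕)*(-1/21)) = 680*(-1/105) = -136/21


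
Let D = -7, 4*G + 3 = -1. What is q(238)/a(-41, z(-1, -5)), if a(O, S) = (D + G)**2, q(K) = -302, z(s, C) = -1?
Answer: -151/32 ≈ -4.7188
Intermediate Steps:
G = -1 (G = -3/4 + (1/4)*(-1) = -3/4 - 1/4 = -1)
a(O, S) = 64 (a(O, S) = (-7 - 1)**2 = (-8)**2 = 64)
q(238)/a(-41, z(-1, -5)) = -302/64 = -302*1/64 = -151/32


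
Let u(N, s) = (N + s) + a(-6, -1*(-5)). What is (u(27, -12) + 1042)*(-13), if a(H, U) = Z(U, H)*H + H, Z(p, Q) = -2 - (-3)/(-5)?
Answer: -69329/5 ≈ -13866.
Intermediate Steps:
Z(p, Q) = -13/5 (Z(p, Q) = -2 - (-3)*(-1)/5 = -2 - 1*3/5 = -2 - 3/5 = -13/5)
a(H, U) = -8*H/5 (a(H, U) = -13*H/5 + H = -8*H/5)
u(N, s) = 48/5 + N + s (u(N, s) = (N + s) - 8/5*(-6) = (N + s) + 48/5 = 48/5 + N + s)
(u(27, -12) + 1042)*(-13) = ((48/5 + 27 - 12) + 1042)*(-13) = (123/5 + 1042)*(-13) = (5333/5)*(-13) = -69329/5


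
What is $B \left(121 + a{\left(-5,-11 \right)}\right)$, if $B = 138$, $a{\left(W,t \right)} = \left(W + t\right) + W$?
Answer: $13800$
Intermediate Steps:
$a{\left(W,t \right)} = t + 2 W$
$B \left(121 + a{\left(-5,-11 \right)}\right) = 138 \left(121 + \left(-11 + 2 \left(-5\right)\right)\right) = 138 \left(121 - 21\right) = 138 \cdot 100 = 13800$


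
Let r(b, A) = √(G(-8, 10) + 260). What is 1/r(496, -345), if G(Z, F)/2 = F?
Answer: √70/140 ≈ 0.059761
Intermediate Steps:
G(Z, F) = 2*F
r(b, A) = 2*√70 (r(b, A) = √(2*10 + 260) = √(20 + 260) = √280 = 2*√70)
1/r(496, -345) = 1/(2*√70) = √70/140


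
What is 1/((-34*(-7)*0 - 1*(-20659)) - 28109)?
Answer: -1/7450 ≈ -0.00013423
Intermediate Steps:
1/((-34*(-7)*0 - 1*(-20659)) - 28109) = 1/((238*0 + 20659) - 28109) = 1/((0 + 20659) - 28109) = 1/(20659 - 28109) = 1/(-7450) = -1/7450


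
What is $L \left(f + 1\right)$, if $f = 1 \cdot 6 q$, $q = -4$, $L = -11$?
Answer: $253$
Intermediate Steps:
$f = -24$ ($f = 1 \cdot 6 \left(-4\right) = 6 \left(-4\right) = -24$)
$L \left(f + 1\right) = - 11 \left(-24 + 1\right) = \left(-11\right) \left(-23\right) = 253$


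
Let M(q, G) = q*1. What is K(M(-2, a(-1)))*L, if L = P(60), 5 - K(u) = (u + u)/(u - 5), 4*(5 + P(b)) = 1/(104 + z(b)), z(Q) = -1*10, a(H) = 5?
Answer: -58249/2632 ≈ -22.131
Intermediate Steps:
M(q, G) = q
z(Q) = -10
P(b) = -1879/376 (P(b) = -5 + 1/(4*(104 - 10)) = -5 + (¼)/94 = -5 + (¼)*(1/94) = -5 + 1/376 = -1879/376)
K(u) = 5 - 2*u/(-5 + u) (K(u) = 5 - (u + u)/(u - 5) = 5 - 2*u/(-5 + u))
L = -1879/376 ≈ -4.9973
K(M(-2, a(-1)))*L = ((-25 + 3*(-2))/(-5 - 2))*(-1879/376) = ((-25 - 6)/(-7))*(-1879/376) = -⅐*(-31)*(-1879/376) = (31/7)*(-1879/376) = -58249/2632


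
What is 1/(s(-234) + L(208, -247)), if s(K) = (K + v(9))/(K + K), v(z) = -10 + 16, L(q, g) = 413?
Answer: 39/16126 ≈ 0.0024185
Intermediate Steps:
v(z) = 6
s(K) = (6 + K)/(2*K) (s(K) = (K + 6)/(K + K) = (6 + K)/((2*K)) = (6 + K)*(1/(2*K)) = (6 + K)/(2*K))
1/(s(-234) + L(208, -247)) = 1/((½)*(6 - 234)/(-234) + 413) = 1/((½)*(-1/234)*(-228) + 413) = 1/(19/39 + 413) = 1/(16126/39) = 39/16126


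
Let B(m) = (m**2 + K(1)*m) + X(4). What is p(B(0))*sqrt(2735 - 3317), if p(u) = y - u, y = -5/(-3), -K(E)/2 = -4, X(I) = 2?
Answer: -I*sqrt(582)/3 ≈ -8.0416*I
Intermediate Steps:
K(E) = 8 (K(E) = -2*(-4) = 8)
y = 5/3 (y = -1/3*(-5) = 5/3 ≈ 1.6667)
B(m) = 2 + m**2 + 8*m (B(m) = (m**2 + 8*m) + 2 = 2 + m**2 + 8*m)
p(u) = 5/3 - u
p(B(0))*sqrt(2735 - 3317) = (5/3 - (2 + 0**2 + 8*0))*sqrt(2735 - 3317) = (5/3 - (2 + 0 + 0))*sqrt(-582) = (5/3 - 1*2)*(I*sqrt(582)) = (5/3 - 2)*(I*sqrt(582)) = -I*sqrt(582)/3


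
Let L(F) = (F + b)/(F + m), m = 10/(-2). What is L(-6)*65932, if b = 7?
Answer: -65932/11 ≈ -5993.8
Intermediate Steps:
m = -5 (m = 10*(-1/2) = -5)
L(F) = (7 + F)/(-5 + F) (L(F) = (F + 7)/(F - 5) = (7 + F)/(-5 + F))
L(-6)*65932 = ((7 - 6)/(-5 - 6))*65932 = (1/(-11))*65932 = -1/11*1*65932 = -1/11*65932 = -65932/11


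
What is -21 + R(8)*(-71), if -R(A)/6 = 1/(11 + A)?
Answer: 27/19 ≈ 1.4211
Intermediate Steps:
R(A) = -6/(11 + A)
-21 + R(8)*(-71) = -21 - 6/(11 + 8)*(-71) = -21 - 6/19*(-71) = -21 + 426/19 = 27/19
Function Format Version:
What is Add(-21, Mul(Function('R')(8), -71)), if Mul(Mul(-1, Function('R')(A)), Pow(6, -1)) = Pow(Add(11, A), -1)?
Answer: Rational(27, 19) ≈ 1.4211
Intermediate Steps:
Function('R')(A) = Mul(-6, Pow(Add(11, A), -1))
Add(-21, Mul(Function('R')(8), -71)) = Add(-21, Mul(Mul(-6, Pow(Add(11, 8), -1)), -71)) = Add(-21, Mul(Mul(-6, Pow(19, -1)), -71)) = Add(-21, Mul(Mul(-6, Rational(1, 19)), -71)) = Add(-21, Mul(Rational(-6, 19), -71)) = Add(-21, Rational(426, 19)) = Rational(27, 19)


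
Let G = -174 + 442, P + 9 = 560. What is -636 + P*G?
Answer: 147032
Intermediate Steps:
P = 551 (P = -9 + 560 = 551)
G = 268
-636 + P*G = -636 + 551*268 = -636 + 147668 = 147032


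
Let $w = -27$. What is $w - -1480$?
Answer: $1453$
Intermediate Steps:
$w - -1480 = -27 - -1480 = -27 + 1480 = 1453$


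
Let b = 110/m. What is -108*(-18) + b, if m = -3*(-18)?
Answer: 52543/27 ≈ 1946.0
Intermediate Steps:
m = 54
b = 55/27 (b = 110/54 = 110*(1/54) = 55/27 ≈ 2.0370)
-108*(-18) + b = -108*(-18) + 55/27 = 1944 + 55/27 = 52543/27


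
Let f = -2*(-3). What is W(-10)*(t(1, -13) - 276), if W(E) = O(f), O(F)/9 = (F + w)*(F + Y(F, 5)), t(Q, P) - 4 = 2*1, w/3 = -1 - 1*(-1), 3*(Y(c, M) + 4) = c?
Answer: -58320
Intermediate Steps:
Y(c, M) = -4 + c/3
w = 0 (w = 3*(-1 - 1*(-1)) = 3*(-1 + 1) = 3*0 = 0)
t(Q, P) = 6 (t(Q, P) = 4 + 2*1 = 4 + 2 = 6)
f = 6
O(F) = 9*F*(-4 + 4*F/3) (O(F) = 9*((F + 0)*(F + (-4 + F/3))) = 9*(F*(-4 + 4*F/3)) = 9*F*(-4 + 4*F/3))
W(E) = 216 (W(E) = 12*6*(-3 + 6) = 12*6*3 = 216)
W(-10)*(t(1, -13) - 276) = 216*(6 - 276) = 216*(-270) = -58320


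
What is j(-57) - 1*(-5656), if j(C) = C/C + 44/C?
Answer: 322405/57 ≈ 5656.2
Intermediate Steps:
j(C) = 1 + 44/C
j(-57) - 1*(-5656) = (44 - 57)/(-57) - 1*(-5656) = -1/57*(-13) + 5656 = 13/57 + 5656 = 322405/57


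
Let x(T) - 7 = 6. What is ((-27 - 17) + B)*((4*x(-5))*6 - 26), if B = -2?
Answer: -13156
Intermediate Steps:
x(T) = 13 (x(T) = 7 + 6 = 13)
((-27 - 17) + B)*((4*x(-5))*6 - 26) = ((-27 - 17) - 2)*((4*13)*6 - 26) = (-44 - 2)*(52*6 - 26) = -46*(312 - 26) = -46*286 = -13156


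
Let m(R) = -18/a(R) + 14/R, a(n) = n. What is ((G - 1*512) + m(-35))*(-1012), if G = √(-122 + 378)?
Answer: 17564272/35 ≈ 5.0184e+5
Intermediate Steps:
G = 16 (G = √256 = 16)
m(R) = -4/R (m(R) = -18/R + 14/R = -4/R)
((G - 1*512) + m(-35))*(-1012) = ((16 - 1*512) - 4/(-35))*(-1012) = ((16 - 512) - 4*(-1/35))*(-1012) = (-496 + 4/35)*(-1012) = -17356/35*(-1012) = 17564272/35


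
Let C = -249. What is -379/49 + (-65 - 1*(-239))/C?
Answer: -34299/4067 ≈ -8.4335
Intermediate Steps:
-379/49 + (-65 - 1*(-239))/C = -379/49 + (-65 - 1*(-239))/(-249) = -379*1/49 + (-65 + 239)*(-1/249) = -379/49 + 174*(-1/249) = -379/49 - 58/83 = -34299/4067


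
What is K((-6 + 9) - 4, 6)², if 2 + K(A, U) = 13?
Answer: 121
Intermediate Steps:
K(A, U) = 11 (K(A, U) = -2 + 13 = 11)
K((-6 + 9) - 4, 6)² = 11² = 121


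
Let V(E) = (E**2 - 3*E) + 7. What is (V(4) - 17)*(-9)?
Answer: 54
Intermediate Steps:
V(E) = 7 + E**2 - 3*E
(V(4) - 17)*(-9) = ((7 + 4**2 - 3*4) - 17)*(-9) = ((7 + 16 - 12) - 17)*(-9) = (11 - 17)*(-9) = -6*(-9) = 54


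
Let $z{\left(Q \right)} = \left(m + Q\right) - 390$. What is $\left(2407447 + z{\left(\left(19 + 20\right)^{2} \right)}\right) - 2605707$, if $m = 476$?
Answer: $-196653$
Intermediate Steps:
$z{\left(Q \right)} = 86 + Q$ ($z{\left(Q \right)} = \left(476 + Q\right) - 390 = 86 + Q$)
$\left(2407447 + z{\left(\left(19 + 20\right)^{2} \right)}\right) - 2605707 = \left(2407447 + \left(86 + \left(19 + 20\right)^{2}\right)\right) - 2605707 = \left(2407447 + \left(86 + 39^{2}\right)\right) - 2605707 = \left(2407447 + \left(86 + 1521\right)\right) - 2605707 = \left(2407447 + 1607\right) - 2605707 = 2409054 - 2605707 = -196653$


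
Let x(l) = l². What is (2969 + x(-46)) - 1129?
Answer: 3956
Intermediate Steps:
(2969 + x(-46)) - 1129 = (2969 + (-46)²) - 1129 = (2969 + 2116) - 1129 = 5085 - 1129 = 3956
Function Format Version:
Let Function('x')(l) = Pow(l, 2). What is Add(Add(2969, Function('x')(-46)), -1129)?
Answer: 3956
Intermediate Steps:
Add(Add(2969, Function('x')(-46)), -1129) = Add(Add(2969, Pow(-46, 2)), -1129) = Add(Add(2969, 2116), -1129) = Add(5085, -1129) = 3956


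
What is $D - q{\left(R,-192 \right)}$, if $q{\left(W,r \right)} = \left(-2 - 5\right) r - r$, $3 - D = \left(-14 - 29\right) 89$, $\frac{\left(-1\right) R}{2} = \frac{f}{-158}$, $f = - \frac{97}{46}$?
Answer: $2294$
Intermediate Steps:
$f = - \frac{97}{46}$ ($f = \left(-97\right) \frac{1}{46} = - \frac{97}{46} \approx -2.1087$)
$R = - \frac{97}{3634}$ ($R = - 2 \left(- \frac{97}{46 \left(-158\right)}\right) = - 2 \left(\left(- \frac{97}{46}\right) \left(- \frac{1}{158}\right)\right) = \left(-2\right) \frac{97}{7268} = - \frac{97}{3634} \approx -0.026692$)
$D = 3830$ ($D = 3 - \left(-14 - 29\right) 89 = 3 - \left(-43\right) 89 = 3 - -3827 = 3 + 3827 = 3830$)
$q{\left(W,r \right)} = - 8 r$ ($q{\left(W,r \right)} = - 7 r - r = - 8 r$)
$D - q{\left(R,-192 \right)} = 3830 - \left(-8\right) \left(-192\right) = 3830 - 1536 = 2294$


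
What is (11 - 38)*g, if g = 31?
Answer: -837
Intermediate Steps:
(11 - 38)*g = (11 - 38)*31 = -27*31 = -837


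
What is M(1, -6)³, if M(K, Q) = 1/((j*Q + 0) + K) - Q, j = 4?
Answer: 2571353/12167 ≈ 211.34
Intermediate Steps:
M(K, Q) = 1/(K + 4*Q) - Q (M(K, Q) = 1/((4*Q + 0) + K) - Q = 1/(4*Q + K) - Q = 1/(K + 4*Q) - Q)
M(1, -6)³ = ((1 - 4*(-6)² - 1*1*(-6))/(1 + 4*(-6)))³ = ((1 - 4*36 + 6)/(1 - 24))³ = ((1 - 144 + 6)/(-23))³ = (-1/23*(-137))³ = (137/23)³ = 2571353/12167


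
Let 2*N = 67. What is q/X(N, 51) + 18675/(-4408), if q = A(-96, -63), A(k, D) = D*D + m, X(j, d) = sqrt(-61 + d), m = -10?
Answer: -18675/4408 - 3959*I*sqrt(10)/10 ≈ -4.2366 - 1251.9*I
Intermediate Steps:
N = 67/2 (N = (1/2)*67 = 67/2 ≈ 33.500)
A(k, D) = -10 + D**2 (A(k, D) = D*D - 10 = D**2 - 10 = -10 + D**2)
q = 3959 (q = -10 + (-63)**2 = -10 + 3969 = 3959)
q/X(N, 51) + 18675/(-4408) = 3959/(sqrt(-61 + 51)) + 18675/(-4408) = 3959/(sqrt(-10)) + 18675*(-1/4408) = 3959/((I*sqrt(10))) - 18675/4408 = 3959*(-I*sqrt(10)/10) - 18675/4408 = -3959*I*sqrt(10)/10 - 18675/4408 = -18675/4408 - 3959*I*sqrt(10)/10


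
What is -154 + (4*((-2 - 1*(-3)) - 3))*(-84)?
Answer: 518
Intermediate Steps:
-154 + (4*((-2 - 1*(-3)) - 3))*(-84) = -154 + (4*((-2 + 3) - 3))*(-84) = -154 + (4*(1 - 3))*(-84) = -154 + (4*(-2))*(-84) = -154 - 8*(-84) = -154 + 672 = 518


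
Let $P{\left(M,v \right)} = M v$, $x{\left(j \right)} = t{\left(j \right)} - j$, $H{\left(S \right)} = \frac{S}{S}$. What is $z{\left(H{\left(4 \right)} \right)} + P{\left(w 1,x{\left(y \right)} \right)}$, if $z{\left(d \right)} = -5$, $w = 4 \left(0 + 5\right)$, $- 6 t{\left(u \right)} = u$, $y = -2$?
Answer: $\frac{125}{3} \approx 41.667$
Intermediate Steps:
$t{\left(u \right)} = - \frac{u}{6}$
$w = 20$ ($w = 4 \cdot 5 = 20$)
$H{\left(S \right)} = 1$
$x{\left(j \right)} = - \frac{7 j}{6}$ ($x{\left(j \right)} = - \frac{j}{6} - j = - \frac{7 j}{6}$)
$z{\left(H{\left(4 \right)} \right)} + P{\left(w 1,x{\left(y \right)} \right)} = -5 + 20 \cdot 1 \left(\left(- \frac{7}{6}\right) \left(-2\right)\right) = -5 + 20 \cdot \frac{7}{3} = -5 + \frac{140}{3} = \frac{125}{3}$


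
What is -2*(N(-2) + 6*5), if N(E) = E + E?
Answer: -52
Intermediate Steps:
N(E) = 2*E
-2*(N(-2) + 6*5) = -2*(2*(-2) + 6*5) = -2*(-4 + 30) = -2*26 = -52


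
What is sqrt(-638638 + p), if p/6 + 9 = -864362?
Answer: 4*I*sqrt(364054) ≈ 2413.5*I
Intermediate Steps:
p = -5186226 (p = -54 + 6*(-864362) = -54 - 5186172 = -5186226)
sqrt(-638638 + p) = sqrt(-638638 - 5186226) = sqrt(-5824864) = 4*I*sqrt(364054)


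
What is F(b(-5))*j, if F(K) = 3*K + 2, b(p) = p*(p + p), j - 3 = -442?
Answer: -66728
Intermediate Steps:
j = -439 (j = 3 - 442 = -439)
b(p) = 2*p² (b(p) = p*(2*p) = 2*p²)
F(K) = 2 + 3*K
F(b(-5))*j = (2 + 3*(2*(-5)²))*(-439) = (2 + 3*(2*25))*(-439) = (2 + 3*50)*(-439) = (2 + 150)*(-439) = 152*(-439) = -66728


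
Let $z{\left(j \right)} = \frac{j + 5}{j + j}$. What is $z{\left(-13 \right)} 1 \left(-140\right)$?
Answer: $- \frac{560}{13} \approx -43.077$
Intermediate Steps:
$z{\left(j \right)} = \frac{5 + j}{2 j}$
$z{\left(-13 \right)} 1 \left(-140\right) = \frac{5 - 13}{2 \left(-13\right)} 1 \left(-140\right) = \frac{1}{2} \left(- \frac{1}{13}\right) \left(-8\right) 1 \left(-140\right) = \frac{4}{13} \cdot 1 \left(-140\right) = \frac{4}{13} \left(-140\right) = - \frac{560}{13}$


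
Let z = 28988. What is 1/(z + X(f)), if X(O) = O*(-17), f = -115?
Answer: 1/30943 ≈ 3.2317e-5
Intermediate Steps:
X(O) = -17*O
1/(z + X(f)) = 1/(28988 - 17*(-115)) = 1/(28988 + 1955) = 1/30943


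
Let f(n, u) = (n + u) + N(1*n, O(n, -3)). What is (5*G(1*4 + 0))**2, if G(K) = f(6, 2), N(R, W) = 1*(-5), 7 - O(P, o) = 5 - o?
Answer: 225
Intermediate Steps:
O(P, o) = 2 + o (O(P, o) = 7 - (5 - o) = 7 + (-5 + o) = 2 + o)
N(R, W) = -5
f(n, u) = -5 + n + u (f(n, u) = (n + u) - 5 = -5 + n + u)
G(K) = 3 (G(K) = -5 + 6 + 2 = 3)
(5*G(1*4 + 0))**2 = (5*3)**2 = 15**2 = 225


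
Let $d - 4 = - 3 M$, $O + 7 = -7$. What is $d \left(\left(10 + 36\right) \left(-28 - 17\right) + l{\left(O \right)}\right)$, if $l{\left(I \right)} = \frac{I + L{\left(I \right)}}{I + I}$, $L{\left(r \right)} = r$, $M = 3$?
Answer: $10345$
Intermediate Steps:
$O = -14$ ($O = -7 - 7 = -14$)
$l{\left(I \right)} = 1$ ($l{\left(I \right)} = \frac{I + I}{I + I} = \frac{2 I}{2 I} = 2 I \frac{1}{2 I} = 1$)
$d = -5$ ($d = 4 - 9 = -5$)
$d \left(\left(10 + 36\right) \left(-28 - 17\right) + l{\left(O \right)}\right) = - 5 \left(\left(10 + 36\right) \left(-28 - 17\right) + 1\right) = - 5 \left(46 \left(-45\right) + 1\right) = - 5 \left(-2070 + 1\right) = \left(-5\right) \left(-2069\right) = 10345$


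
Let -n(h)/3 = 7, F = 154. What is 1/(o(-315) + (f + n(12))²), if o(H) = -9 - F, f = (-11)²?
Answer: 1/9837 ≈ 0.00010166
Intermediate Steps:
n(h) = -21 (n(h) = -3*7 = -21)
f = 121
o(H) = -163 (o(H) = -9 - 1*154 = -9 - 154 = -163)
1/(o(-315) + (f + n(12))²) = 1/(-163 + (121 - 21)²) = 1/(-163 + 100²) = 1/(-163 + 10000) = 1/9837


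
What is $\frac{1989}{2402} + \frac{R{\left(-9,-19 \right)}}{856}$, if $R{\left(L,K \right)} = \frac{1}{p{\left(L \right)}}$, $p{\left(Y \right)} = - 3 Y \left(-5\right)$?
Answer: $\frac{114923219}{138787560} \approx 0.82805$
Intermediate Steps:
$p{\left(Y \right)} = 15 Y$
$R{\left(L,K \right)} = \frac{1}{15 L}$
$\frac{1989}{2402} + \frac{R{\left(-9,-19 \right)}}{856} = \frac{1989}{2402} + \frac{\frac{1}{15} \frac{1}{-9}}{856} = 1989 \cdot \frac{1}{2402} + \frac{1}{15} \left(- \frac{1}{9}\right) \frac{1}{856} = \frac{1989}{2402} - \frac{1}{115560} = \frac{114923219}{138787560}$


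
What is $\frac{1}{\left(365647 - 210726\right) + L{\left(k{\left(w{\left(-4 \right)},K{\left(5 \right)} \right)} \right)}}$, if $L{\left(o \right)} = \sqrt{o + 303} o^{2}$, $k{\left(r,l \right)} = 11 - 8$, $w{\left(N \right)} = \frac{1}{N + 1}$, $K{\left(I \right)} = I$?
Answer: $\frac{9113}{1411793615} - \frac{27 \sqrt{34}}{24000491455} \approx 6.4483 \cdot 10^{-6}$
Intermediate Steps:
$w{\left(N \right)} = \frac{1}{1 + N}$
$k{\left(r,l \right)} = 3$ ($k{\left(r,l \right)} = 11 - 8 = 3$)
$L{\left(o \right)} = o^{2} \sqrt{303 + o}$ ($L{\left(o \right)} = \sqrt{303 + o} o^{2} = o^{2} \sqrt{303 + o}$)
$\frac{1}{\left(365647 - 210726\right) + L{\left(k{\left(w{\left(-4 \right)},K{\left(5 \right)} \right)} \right)}} = \frac{1}{\left(365647 - 210726\right) + 3^{2} \sqrt{303 + 3}} = \frac{1}{154921 + 9 \sqrt{306}} = \frac{1}{154921 + 9 \cdot 3 \sqrt{34}} = \frac{1}{154921 + 27 \sqrt{34}}$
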